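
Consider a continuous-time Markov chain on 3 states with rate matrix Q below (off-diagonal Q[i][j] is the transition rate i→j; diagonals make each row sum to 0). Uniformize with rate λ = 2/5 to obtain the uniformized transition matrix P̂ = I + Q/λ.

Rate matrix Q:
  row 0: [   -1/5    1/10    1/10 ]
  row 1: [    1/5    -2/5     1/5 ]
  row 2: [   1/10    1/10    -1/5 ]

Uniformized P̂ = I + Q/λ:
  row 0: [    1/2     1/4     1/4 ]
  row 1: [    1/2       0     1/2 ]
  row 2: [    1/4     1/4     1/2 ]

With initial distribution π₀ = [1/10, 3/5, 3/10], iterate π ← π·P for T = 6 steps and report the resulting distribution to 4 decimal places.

t=0: π = [0.1000, 0.6000, 0.3000]
t=1: π = [0.4250, 0.1000, 0.4750]
t=2: π = [0.3813, 0.2250, 0.3938]
t=3: π = [0.4016, 0.1938, 0.4047]
t=4: π = [0.3988, 0.2016, 0.3996]
t=5: π = [0.4001, 0.1996, 0.4003]
t=6: π = [0.3999, 0.2001, 0.4000]

π = [0.3999, 0.2001, 0.4000]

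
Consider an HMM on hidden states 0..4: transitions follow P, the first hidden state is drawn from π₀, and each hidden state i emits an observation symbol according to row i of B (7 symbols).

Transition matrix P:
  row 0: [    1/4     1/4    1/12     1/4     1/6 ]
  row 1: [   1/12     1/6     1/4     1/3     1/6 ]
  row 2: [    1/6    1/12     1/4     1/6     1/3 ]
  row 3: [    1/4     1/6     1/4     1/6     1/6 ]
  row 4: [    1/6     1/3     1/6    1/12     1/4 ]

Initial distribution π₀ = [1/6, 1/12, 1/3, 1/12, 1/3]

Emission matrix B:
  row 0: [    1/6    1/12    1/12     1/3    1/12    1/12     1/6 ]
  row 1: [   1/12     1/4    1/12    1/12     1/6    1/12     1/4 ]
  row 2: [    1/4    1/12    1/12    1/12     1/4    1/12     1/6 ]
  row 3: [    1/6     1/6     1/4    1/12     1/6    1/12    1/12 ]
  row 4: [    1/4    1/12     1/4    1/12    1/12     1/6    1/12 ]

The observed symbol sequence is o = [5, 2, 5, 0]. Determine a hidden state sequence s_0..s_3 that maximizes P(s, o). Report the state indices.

path = [4, 4, 4, 4]

t=0: δ = [1.389e-02, 6.944e-03, 2.778e-02, 6.944e-03, 5.556e-02]  (obs o_0=5)
t=1: δ = [7.716e-04, 1.543e-03, 7.716e-04, 1.157e-03, 3.472e-03]  ψ = [4, 4, 4, 2, 4]  (obs o_1=2)
t=2: δ = [4.823e-05, 9.645e-05, 4.823e-05, 4.287e-05, 1.447e-04]  ψ = [4, 4, 4, 1, 4]  (obs o_2=5)
t=3: δ = [4.019e-06, 4.019e-06, 6.028e-06, 5.358e-06, 9.042e-06]  ψ = [4, 4, 1, 1, 4]  (obs o_3=0)
backtrack: best end state = 4; path = [4, 4, 4, 4]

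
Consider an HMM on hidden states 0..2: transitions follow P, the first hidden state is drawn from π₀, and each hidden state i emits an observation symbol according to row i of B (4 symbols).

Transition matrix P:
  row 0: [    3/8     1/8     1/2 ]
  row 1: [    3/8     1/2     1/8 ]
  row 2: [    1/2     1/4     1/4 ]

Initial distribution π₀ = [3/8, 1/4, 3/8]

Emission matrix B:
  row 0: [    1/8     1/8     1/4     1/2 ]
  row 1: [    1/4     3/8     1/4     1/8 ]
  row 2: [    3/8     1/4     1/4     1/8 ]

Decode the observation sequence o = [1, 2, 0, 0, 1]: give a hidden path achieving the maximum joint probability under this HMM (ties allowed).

path = [1, 1, 1, 1, 1]

t=0: δ = [4.688e-02, 9.375e-02, 9.375e-02]  (obs o_0=1)
t=1: δ = [1.172e-02, 1.172e-02, 5.859e-03]  ψ = [2, 1, 0]  (obs o_1=2)
t=2: δ = [5.493e-04, 1.465e-03, 2.197e-03]  ψ = [0, 1, 0]  (obs o_2=0)
t=3: δ = [1.373e-04, 1.831e-04, 2.060e-04]  ψ = [2, 1, 2]  (obs o_3=0)
t=4: δ = [1.287e-05, 3.433e-05, 1.717e-05]  ψ = [2, 1, 0]  (obs o_4=1)
backtrack: best end state = 1; path = [1, 1, 1, 1, 1]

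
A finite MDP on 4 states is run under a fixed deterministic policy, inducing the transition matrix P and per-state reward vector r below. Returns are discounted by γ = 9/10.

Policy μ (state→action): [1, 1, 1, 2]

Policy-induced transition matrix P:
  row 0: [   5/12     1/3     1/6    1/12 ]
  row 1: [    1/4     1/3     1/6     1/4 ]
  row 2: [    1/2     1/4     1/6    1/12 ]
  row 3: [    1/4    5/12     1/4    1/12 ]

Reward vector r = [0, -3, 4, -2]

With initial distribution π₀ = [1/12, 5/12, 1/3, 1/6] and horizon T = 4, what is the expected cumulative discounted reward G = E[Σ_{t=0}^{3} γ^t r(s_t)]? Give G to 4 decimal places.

G = -1.5858

t=0: π = [0.0833, 0.4167, 0.3333, 0.1667], E[r] = -0.2500, γ^t·E[r] = -0.250000, running G = -0.250000
t=1: π = [0.3472, 0.3194, 0.1806, 0.1528], E[r] = -0.5417, γ^t·E[r] = -0.487500, running G = -0.737500
t=2: π = [0.3530, 0.3310, 0.1794, 0.1366], E[r] = -0.5486, γ^t·E[r] = -0.444375, running G = -1.181875
t=3: π = [0.3537, 0.3298, 0.1780, 0.1385], E[r] = -0.5541, γ^t·E[r] = -0.403945, running G = -1.585820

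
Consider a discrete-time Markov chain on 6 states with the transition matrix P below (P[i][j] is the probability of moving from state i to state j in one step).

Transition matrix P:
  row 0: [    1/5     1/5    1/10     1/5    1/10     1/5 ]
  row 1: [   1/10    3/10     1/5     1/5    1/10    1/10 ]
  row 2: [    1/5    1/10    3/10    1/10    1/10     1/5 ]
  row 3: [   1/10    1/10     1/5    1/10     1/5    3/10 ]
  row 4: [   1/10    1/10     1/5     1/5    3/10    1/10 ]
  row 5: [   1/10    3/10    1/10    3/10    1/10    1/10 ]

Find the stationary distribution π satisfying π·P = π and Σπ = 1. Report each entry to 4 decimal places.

Balance equations π_j = Σ_i π_i·P[i][j]:
  π_0 = 1/5·π_0 + 1/10·π_1 + 1/5·π_2 + 1/10·π_3 + 1/10·π_4 + 1/10·π_5
  π_1 = 1/5·π_0 + 3/10·π_1 + 1/10·π_2 + 1/10·π_3 + 1/10·π_4 + 3/10·π_5
  π_2 = 1/10·π_0 + 1/5·π_1 + 3/10·π_2 + 1/5·π_3 + 1/5·π_4 + 1/10·π_5
  π_3 = 1/5·π_0 + 1/5·π_1 + 1/10·π_2 + 1/10·π_3 + 1/5·π_4 + 3/10·π_5
  π_4 = 1/10·π_0 + 1/10·π_1 + 1/10·π_2 + 1/5·π_3 + 3/10·π_4 + 1/10·π_5
  normalize: π_0 + π_1 + π_2 + π_3 + π_4 + π_5 = 1
Solving the linear system gives exactly π = [591/4474, 6569/35792, 845/4474, 805/4474, 5279/35792, 376/2237].

π = [0.1321, 0.1835, 0.1889, 0.1799, 0.1475, 0.1681]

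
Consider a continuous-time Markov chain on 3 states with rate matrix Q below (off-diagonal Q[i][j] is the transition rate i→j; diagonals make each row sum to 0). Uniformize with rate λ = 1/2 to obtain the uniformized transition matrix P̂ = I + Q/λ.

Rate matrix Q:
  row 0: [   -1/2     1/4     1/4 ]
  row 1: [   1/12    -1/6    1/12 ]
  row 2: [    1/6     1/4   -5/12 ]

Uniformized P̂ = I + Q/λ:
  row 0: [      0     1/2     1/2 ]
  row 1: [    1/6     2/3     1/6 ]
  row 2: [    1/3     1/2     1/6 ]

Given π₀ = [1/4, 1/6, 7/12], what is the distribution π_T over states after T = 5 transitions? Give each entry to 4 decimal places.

π = [0.1753, 0.5999, 0.2248]

t=0: π = [0.2500, 0.1667, 0.5833]
t=1: π = [0.2222, 0.5278, 0.2500]
t=2: π = [0.1713, 0.5880, 0.2407]
t=3: π = [0.1782, 0.5980, 0.2238]
t=4: π = [0.1743, 0.5997, 0.2261]
t=5: π = [0.1753, 0.5999, 0.2248]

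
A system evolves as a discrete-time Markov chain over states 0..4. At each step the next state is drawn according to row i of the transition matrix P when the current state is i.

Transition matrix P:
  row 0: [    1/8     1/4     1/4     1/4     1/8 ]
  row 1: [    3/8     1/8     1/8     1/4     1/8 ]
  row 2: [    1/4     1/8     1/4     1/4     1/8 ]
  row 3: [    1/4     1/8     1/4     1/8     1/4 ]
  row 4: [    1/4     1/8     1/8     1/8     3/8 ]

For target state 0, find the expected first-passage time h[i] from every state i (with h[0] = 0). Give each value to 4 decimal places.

First-step conditioning: h[0] = 0; for i ≠ 0, h[i] = 1 + Σ_k P[i][k]·h[k].
  h[1] = 1 + 1/8·h[1] + 1/8·h[2] + 1/4·h[3] + 1/8·h[4]
  h[2] = 1 + 1/8·h[1] + 1/4·h[2] + 1/4·h[3] + 1/8·h[4]
  h[3] = 1 + 1/8·h[1] + 1/4·h[2] + 1/8·h[3] + 1/4·h[4]
  h[4] = 1 + 1/8·h[1] + 1/8·h[2] + 1/8·h[3] + 3/8·h[4]
Solving the 4×4 linear system over states ≠ 0 gives exactly h = [0, 56/17, 64/17, 64/17, 64/17] (h[0] = 0 is the target).

h = [0.0000, 3.2941, 3.7647, 3.7647, 3.7647]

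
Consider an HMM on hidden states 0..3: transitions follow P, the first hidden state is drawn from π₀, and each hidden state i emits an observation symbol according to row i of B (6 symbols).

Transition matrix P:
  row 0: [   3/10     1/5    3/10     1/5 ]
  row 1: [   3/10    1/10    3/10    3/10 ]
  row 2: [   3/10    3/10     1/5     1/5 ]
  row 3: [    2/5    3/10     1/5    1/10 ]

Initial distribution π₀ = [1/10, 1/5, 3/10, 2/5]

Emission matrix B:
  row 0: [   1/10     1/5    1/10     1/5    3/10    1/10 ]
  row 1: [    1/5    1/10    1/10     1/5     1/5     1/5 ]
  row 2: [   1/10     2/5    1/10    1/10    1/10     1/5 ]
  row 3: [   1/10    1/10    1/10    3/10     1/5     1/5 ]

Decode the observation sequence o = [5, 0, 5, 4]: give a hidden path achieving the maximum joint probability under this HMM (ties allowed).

t=0: δ = [1.000e-02, 4.000e-02, 6.000e-02, 8.000e-02]  (obs o_0=5)
t=1: δ = [3.200e-03, 4.800e-03, 1.600e-03, 1.200e-03]  ψ = [3, 3, 3, 1]  (obs o_1=0)
t=2: δ = [1.440e-04, 1.280e-04, 2.880e-04, 2.880e-04]  ψ = [1, 0, 1, 1]  (obs o_2=5)
t=3: δ = [3.456e-05, 1.728e-05, 5.760e-06, 1.152e-05]  ψ = [3, 2, 2, 2]  (obs o_3=4)
backtrack: best end state = 0; path = [3, 1, 3, 0]

path = [3, 1, 3, 0]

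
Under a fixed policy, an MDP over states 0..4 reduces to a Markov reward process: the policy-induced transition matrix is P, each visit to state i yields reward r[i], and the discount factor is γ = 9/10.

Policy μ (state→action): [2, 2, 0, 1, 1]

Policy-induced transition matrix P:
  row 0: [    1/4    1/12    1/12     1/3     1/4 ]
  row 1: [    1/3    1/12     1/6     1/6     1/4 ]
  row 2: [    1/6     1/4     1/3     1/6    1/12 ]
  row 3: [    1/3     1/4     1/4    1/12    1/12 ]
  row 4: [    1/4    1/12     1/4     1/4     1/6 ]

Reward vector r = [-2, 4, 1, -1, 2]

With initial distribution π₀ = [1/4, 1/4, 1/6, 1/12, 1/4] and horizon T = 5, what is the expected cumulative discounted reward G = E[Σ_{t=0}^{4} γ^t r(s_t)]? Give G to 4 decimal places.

t=0: π = [0.2500, 0.2500, 0.1667, 0.0833, 0.2500], E[r] = 1.0833, γ^t·E[r] = 1.083333, running G = 1.083333
t=1: π = [0.2639, 0.1250, 0.2014, 0.2222, 0.1875], E[r] = 0.3264, γ^t·E[r] = 0.293750, running G = 1.377083
t=2: π = [0.2622, 0.1539, 0.2124, 0.2078, 0.1638], E[r] = 0.4236, γ^t·E[r] = 0.343125, running G = 1.720208
t=3: π = [0.2624, 0.1534, 0.2112, 0.2067, 0.1663], E[r] = 0.4257, γ^t·E[r] = 0.310324, running G = 2.030533
t=4: π = [0.2624, 0.1530, 0.2111, 0.2070, 0.1665], E[r] = 0.4241, γ^t·E[r] = 0.278269, running G = 2.308801

G = 2.3088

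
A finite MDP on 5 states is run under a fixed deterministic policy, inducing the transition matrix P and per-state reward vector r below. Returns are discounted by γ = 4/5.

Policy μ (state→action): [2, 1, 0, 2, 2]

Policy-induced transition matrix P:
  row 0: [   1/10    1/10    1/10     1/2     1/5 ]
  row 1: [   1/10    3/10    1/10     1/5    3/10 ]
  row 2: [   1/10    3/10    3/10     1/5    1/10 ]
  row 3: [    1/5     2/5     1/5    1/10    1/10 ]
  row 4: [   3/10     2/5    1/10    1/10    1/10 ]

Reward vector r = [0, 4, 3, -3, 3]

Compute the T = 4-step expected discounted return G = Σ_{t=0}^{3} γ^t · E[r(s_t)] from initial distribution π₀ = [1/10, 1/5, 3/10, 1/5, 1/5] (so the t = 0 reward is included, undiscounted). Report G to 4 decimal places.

G = 4.8875

t=0: π = [0.1000, 0.2000, 0.3000, 0.2000, 0.2000], E[r] = 1.7000, γ^t·E[r] = 1.700000, running G = 1.700000
t=1: π = [0.1600, 0.3200, 0.1800, 0.1900, 0.1500], E[r] = 1.7000, γ^t·E[r] = 1.360000, running G = 3.060000
t=2: π = [0.1490, 0.3020, 0.1550, 0.2140, 0.1800], E[r] = 1.5710, γ^t·E[r] = 1.005440, running G = 4.065440
t=3: π = [0.1574, 0.3096, 0.1524, 0.2053, 0.1753], E[r] = 1.6056, γ^t·E[r] = 0.822067, running G = 4.887507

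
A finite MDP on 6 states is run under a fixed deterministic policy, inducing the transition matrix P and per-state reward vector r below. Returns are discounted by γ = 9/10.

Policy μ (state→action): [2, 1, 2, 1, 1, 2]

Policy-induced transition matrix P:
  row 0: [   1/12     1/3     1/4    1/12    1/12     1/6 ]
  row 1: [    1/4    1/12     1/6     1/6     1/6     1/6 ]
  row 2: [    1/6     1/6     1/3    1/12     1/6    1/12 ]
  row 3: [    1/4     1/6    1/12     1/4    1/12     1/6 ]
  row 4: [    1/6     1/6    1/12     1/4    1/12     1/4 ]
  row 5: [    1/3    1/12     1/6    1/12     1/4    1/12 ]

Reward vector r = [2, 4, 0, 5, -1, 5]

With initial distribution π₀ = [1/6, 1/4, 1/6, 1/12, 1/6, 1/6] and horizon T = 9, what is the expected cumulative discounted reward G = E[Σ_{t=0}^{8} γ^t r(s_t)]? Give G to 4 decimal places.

G = 14.8625

t=0: π = [0.1667, 0.2500, 0.1667, 0.0833, 0.1667, 0.1667], E[r] = 2.4167, γ^t·E[r] = 2.416667, running G = 2.416667
t=1: π = [0.2083, 0.1597, 0.1875, 0.1458, 0.1458, 0.1528], E[r] = 2.4028, γ^t·E[r] = 2.162500, running G = 4.579167
t=2: π = [0.2002, 0.1753, 0.1910, 0.1453, 0.1377, 0.1505], E[r] = 2.4427, γ^t·E[r] = 1.978594, running G = 6.557760
t=3: π = [0.2018, 0.1729, 0.1916, 0.1451, 0.1389, 0.1497], E[r] = 2.4302, γ^t·E[r] = 1.771594, running G = 8.329354
t=4: π = [0.2013, 0.1734, 0.1917, 0.1451, 0.1387, 0.1498], E[r] = 2.4320, γ^t·E[r] = 1.595655, running G = 9.925009
t=5: π = [0.2014, 0.1733, 0.1918, 0.1451, 0.1387, 0.1498], E[r] = 2.4314, γ^t·E[r] = 1.435696, running G = 11.360705
t=6: π = [0.2014, 0.1733, 0.1918, 0.1451, 0.1387, 0.1498], E[r] = 2.4315, γ^t·E[r] = 1.292198, running G = 12.652903
t=7: π = [0.2014, 0.1733, 0.1918, 0.1451, 0.1387, 0.1498], E[r] = 2.4315, γ^t·E[r] = 1.162960, running G = 13.815862
t=8: π = [0.2014, 0.1733, 0.1918, 0.1451, 0.1387, 0.1498], E[r] = 2.4315, γ^t·E[r] = 1.046668, running G = 14.862530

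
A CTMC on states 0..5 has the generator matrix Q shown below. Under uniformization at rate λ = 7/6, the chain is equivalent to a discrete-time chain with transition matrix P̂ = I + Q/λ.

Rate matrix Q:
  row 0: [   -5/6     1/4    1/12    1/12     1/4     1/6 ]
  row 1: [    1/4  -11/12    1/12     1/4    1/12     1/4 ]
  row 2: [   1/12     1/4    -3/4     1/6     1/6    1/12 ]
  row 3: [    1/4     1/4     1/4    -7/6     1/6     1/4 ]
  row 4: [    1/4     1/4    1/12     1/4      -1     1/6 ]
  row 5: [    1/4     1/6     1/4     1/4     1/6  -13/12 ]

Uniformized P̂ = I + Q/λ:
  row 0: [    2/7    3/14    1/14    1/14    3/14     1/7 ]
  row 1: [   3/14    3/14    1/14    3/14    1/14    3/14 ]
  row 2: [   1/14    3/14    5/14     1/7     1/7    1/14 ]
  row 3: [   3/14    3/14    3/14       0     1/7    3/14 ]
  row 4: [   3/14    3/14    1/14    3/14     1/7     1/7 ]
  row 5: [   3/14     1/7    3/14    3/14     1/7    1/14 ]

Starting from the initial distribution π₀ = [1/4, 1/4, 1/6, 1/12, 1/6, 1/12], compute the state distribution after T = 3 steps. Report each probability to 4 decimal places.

π = [0.2071, 0.2037, 0.1571, 0.1429, 0.1432, 0.1460]

t=0: π = [0.2500, 0.2500, 0.1667, 0.0833, 0.1667, 0.0833]
t=1: π = [0.2083, 0.2083, 0.1429, 0.1488, 0.1429, 0.1488]
t=2: π = [0.2088, 0.2037, 0.1548, 0.1424, 0.1429, 0.1475]
t=3: π = [0.2071, 0.2037, 0.1571, 0.1429, 0.1432, 0.1460]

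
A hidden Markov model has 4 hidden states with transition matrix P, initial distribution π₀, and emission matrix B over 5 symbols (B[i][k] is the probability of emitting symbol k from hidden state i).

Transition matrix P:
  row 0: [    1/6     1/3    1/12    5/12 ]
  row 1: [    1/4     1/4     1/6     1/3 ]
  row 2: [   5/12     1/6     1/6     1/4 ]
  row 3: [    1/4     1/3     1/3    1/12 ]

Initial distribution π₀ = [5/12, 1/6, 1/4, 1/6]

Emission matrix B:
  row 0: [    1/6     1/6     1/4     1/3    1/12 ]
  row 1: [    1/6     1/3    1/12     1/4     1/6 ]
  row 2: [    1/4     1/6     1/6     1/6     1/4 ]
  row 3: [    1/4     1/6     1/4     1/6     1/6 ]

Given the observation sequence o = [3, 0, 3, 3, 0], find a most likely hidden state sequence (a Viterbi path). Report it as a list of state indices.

path = [0, 3, 2, 0, 3]

t=0: δ = [1.389e-01, 4.167e-02, 4.167e-02, 2.778e-02]  (obs o_0=3)
t=1: δ = [3.858e-03, 7.716e-03, 2.894e-03, 1.447e-02]  ψ = [0, 0, 0, 0]  (obs o_1=0)
t=2: δ = [1.206e-03, 1.206e-03, 8.038e-04, 4.287e-04]  ψ = [3, 3, 3, 1]  (obs o_2=3)
t=3: δ = [1.116e-04, 1.005e-04, 3.349e-05, 8.372e-05]  ψ = [2, 0, 1, 0]  (obs o_3=3)
t=4: δ = [4.186e-06, 6.202e-06, 6.977e-06, 1.163e-05]  ψ = [1, 0, 3, 0]  (obs o_4=0)
backtrack: best end state = 3; path = [0, 3, 2, 0, 3]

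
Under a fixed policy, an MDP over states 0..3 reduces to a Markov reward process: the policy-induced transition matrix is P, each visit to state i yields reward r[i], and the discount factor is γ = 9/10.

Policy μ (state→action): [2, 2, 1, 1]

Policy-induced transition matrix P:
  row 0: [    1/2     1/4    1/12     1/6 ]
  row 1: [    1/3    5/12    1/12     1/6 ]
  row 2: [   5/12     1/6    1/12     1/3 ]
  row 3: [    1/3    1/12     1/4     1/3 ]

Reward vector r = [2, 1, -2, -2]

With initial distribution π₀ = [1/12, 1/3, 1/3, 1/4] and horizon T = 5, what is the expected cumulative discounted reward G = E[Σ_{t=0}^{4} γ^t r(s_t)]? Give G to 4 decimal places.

G = 0.3010

t=0: π = [0.0833, 0.3333, 0.3333, 0.2500], E[r] = -0.6667, γ^t·E[r] = -0.666667, running G = -0.666667
t=1: π = [0.3750, 0.2361, 0.1250, 0.2639], E[r] = 0.2083, γ^t·E[r] = 0.187500, running G = -0.479167
t=2: π = [0.4063, 0.2350, 0.1273, 0.2315], E[r] = 0.3299, γ^t·E[r] = 0.267188, running G = -0.211979
t=3: π = [0.4117, 0.2400, 0.1219, 0.2265], E[r] = 0.3665, γ^t·E[r] = 0.267188, running G = 0.055208
t=4: π = [0.4121, 0.2421, 0.1211, 0.2247], E[r] = 0.3747, γ^t·E[r] = 0.245827, running G = 0.301035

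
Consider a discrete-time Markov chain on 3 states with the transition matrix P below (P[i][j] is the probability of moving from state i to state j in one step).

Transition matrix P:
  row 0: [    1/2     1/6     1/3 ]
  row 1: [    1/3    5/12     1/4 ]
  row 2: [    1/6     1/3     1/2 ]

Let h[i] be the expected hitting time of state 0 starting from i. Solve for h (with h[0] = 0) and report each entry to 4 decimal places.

First-step conditioning: h[0] = 0; for i ≠ 0, h[i] = 1 + Σ_k P[i][k]·h[k].
  h[1] = 1 + 5/12·h[1] + 1/4·h[2]
  h[2] = 1 + 1/3·h[1] + 1/2·h[2]
Solving the 2×2 linear system over states ≠ 0 gives exactly h = [0, 18/5, 22/5] (h[0] = 0 is the target).

h = [0.0000, 3.6000, 4.4000]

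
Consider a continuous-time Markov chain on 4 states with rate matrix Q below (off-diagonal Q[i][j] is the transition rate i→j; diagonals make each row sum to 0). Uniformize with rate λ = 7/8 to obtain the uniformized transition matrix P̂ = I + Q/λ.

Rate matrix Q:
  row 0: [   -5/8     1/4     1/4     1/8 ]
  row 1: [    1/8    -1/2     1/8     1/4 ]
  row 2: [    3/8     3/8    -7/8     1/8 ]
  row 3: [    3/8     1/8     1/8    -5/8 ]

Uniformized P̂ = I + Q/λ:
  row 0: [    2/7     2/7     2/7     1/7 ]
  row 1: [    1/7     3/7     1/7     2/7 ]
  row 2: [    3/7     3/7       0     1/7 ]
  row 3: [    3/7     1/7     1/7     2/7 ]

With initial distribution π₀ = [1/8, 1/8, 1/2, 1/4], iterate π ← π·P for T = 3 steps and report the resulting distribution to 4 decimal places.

π = [0.2977, 0.3262, 0.1563, 0.2198]

t=0: π = [0.1250, 0.1250, 0.5000, 0.2500]
t=1: π = [0.3750, 0.3393, 0.0893, 0.1964]
t=2: π = [0.2781, 0.3189, 0.1837, 0.2194]
t=3: π = [0.2977, 0.3262, 0.1563, 0.2198]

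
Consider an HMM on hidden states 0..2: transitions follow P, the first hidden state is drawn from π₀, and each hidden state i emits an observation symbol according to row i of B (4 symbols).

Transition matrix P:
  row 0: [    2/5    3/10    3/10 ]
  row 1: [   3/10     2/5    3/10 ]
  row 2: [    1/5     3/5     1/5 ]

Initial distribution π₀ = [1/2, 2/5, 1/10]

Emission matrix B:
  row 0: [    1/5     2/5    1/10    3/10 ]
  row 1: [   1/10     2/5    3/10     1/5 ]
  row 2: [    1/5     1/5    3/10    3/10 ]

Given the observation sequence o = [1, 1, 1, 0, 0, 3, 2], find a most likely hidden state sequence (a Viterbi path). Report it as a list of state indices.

t=0: δ = [2.000e-01, 1.600e-01, 2.000e-02]  (obs o_0=1)
t=1: δ = [3.200e-02, 2.560e-02, 1.200e-02]  ψ = [0, 1, 0]  (obs o_1=1)
t=2: δ = [5.120e-03, 4.096e-03, 1.920e-03]  ψ = [0, 1, 0]  (obs o_2=1)
t=3: δ = [4.096e-04, 1.638e-04, 3.072e-04]  ψ = [0, 1, 0]  (obs o_3=0)
t=4: δ = [3.277e-05, 1.843e-05, 2.458e-05]  ψ = [0, 2, 0]  (obs o_4=0)
t=5: δ = [3.932e-06, 2.949e-06, 2.949e-06]  ψ = [0, 2, 0]  (obs o_5=3)
t=6: δ = [1.573e-07, 5.308e-07, 3.539e-07]  ψ = [0, 2, 0]  (obs o_6=2)
backtrack: best end state = 1; path = [0, 0, 0, 0, 0, 2, 1]

path = [0, 0, 0, 0, 0, 2, 1]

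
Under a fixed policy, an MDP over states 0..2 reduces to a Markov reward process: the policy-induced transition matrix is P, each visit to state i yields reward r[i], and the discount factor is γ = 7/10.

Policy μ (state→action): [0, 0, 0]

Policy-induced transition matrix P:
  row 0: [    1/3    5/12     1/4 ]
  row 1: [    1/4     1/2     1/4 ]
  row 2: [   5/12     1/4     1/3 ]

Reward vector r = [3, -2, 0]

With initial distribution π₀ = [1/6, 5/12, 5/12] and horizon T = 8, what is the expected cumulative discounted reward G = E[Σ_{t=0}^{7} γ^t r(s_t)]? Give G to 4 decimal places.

t=0: π = [0.1667, 0.4167, 0.4167], E[r] = -0.3333, γ^t·E[r] = -0.333333, running G = -0.333333
t=1: π = [0.3333, 0.3819, 0.2847], E[r] = 0.2361, γ^t·E[r] = 0.165278, running G = -0.168056
t=2: π = [0.3252, 0.4010, 0.2737], E[r] = 0.1736, γ^t·E[r] = 0.085069, running G = -0.082986
t=3: π = [0.3227, 0.4045, 0.2728], E[r] = 0.1592, γ^t·E[r] = 0.054619, running G = -0.028367
t=4: π = [0.3224, 0.4049, 0.2727], E[r] = 0.1573, γ^t·E[r] = 0.037763, running G = 0.009396
t=5: π = [0.3223, 0.4050, 0.2727], E[r] = 0.1571, γ^t·E[r] = 0.026396, running G = 0.035792
t=6: π = [0.3223, 0.4050, 0.2727], E[r] = 0.1570, γ^t·E[r] = 0.018474, running G = 0.054266
t=7: π = [0.3223, 0.4050, 0.2727], E[r] = 0.1570, γ^t·E[r] = 0.012932, running G = 0.067197

G = 0.0672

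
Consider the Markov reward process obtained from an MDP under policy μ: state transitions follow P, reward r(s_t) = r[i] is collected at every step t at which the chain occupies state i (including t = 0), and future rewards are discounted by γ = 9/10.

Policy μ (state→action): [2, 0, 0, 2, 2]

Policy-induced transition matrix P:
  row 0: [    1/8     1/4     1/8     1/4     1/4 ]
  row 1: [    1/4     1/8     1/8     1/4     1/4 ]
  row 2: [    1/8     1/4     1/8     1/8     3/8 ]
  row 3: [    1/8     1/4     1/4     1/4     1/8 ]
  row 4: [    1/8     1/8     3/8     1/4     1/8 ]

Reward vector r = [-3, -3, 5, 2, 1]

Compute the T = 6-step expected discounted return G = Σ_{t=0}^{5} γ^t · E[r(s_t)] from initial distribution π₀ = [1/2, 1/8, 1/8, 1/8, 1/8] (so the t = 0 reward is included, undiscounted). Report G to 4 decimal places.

G = 1.4364

t=0: π = [0.5000, 0.1250, 0.1250, 0.1250, 0.1250], E[r] = -0.8750, γ^t·E[r] = -0.875000, running G = -0.875000
t=1: π = [0.1406, 0.2188, 0.1719, 0.2344, 0.2344], E[r] = 0.4844, γ^t·E[r] = 0.435938, running G = -0.439063
t=2: π = [0.1523, 0.1934, 0.2129, 0.2285, 0.2129], E[r] = 0.6973, γ^t·E[r] = 0.564785, running G = 0.125723
t=3: π = [0.1492, 0.1992, 0.2068, 0.2234, 0.2214], E[r] = 0.6570, γ^t·E[r] = 0.478940, running G = 0.604663
t=4: π = [0.1499, 0.1974, 0.2083, 0.2242, 0.2202], E[r] = 0.6680, γ^t·E[r] = 0.438274, running G = 1.042937
t=5: π = [0.1497, 0.1978, 0.2081, 0.2240, 0.2205], E[r] = 0.6664, γ^t·E[r] = 0.393508, running G = 1.436445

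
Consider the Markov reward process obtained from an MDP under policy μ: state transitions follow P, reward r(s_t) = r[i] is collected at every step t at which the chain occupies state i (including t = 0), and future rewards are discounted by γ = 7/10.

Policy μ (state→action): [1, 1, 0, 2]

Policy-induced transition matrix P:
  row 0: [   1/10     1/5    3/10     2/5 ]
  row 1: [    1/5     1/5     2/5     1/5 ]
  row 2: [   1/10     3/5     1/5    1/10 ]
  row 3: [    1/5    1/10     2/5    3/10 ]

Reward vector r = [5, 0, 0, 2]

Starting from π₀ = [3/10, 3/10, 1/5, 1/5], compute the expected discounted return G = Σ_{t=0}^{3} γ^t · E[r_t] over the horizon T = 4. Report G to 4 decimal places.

t=0: π = [0.3000, 0.3000, 0.2000, 0.2000], E[r] = 1.9000, γ^t·E[r] = 1.900000, running G = 1.900000
t=1: π = [0.1500, 0.2600, 0.3300, 0.2600], E[r] = 1.2700, γ^t·E[r] = 0.889000, running G = 2.789000
t=2: π = [0.1520, 0.3060, 0.3190, 0.2230], E[r] = 1.2060, γ^t·E[r] = 0.590940, running G = 3.379940
t=3: π = [0.1529, 0.3053, 0.3210, 0.2208], E[r] = 1.2061, γ^t·E[r] = 0.413692, running G = 3.793632

G = 3.7936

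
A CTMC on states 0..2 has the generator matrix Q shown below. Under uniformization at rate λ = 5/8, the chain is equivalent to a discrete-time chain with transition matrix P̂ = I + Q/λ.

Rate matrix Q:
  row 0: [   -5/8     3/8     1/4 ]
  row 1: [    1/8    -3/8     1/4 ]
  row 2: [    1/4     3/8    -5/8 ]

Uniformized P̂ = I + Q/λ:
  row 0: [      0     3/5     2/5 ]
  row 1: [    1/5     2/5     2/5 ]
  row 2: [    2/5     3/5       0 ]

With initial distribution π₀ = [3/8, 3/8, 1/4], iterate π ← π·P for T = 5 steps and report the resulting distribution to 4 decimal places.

t=0: π = [0.3750, 0.3750, 0.2500]
t=1: π = [0.1750, 0.5250, 0.3000]
t=2: π = [0.2250, 0.4950, 0.2800]
t=3: π = [0.2110, 0.5010, 0.2880]
t=4: π = [0.2154, 0.4998, 0.2848]
t=5: π = [0.2139, 0.5000, 0.2861]

π = [0.2139, 0.5000, 0.2861]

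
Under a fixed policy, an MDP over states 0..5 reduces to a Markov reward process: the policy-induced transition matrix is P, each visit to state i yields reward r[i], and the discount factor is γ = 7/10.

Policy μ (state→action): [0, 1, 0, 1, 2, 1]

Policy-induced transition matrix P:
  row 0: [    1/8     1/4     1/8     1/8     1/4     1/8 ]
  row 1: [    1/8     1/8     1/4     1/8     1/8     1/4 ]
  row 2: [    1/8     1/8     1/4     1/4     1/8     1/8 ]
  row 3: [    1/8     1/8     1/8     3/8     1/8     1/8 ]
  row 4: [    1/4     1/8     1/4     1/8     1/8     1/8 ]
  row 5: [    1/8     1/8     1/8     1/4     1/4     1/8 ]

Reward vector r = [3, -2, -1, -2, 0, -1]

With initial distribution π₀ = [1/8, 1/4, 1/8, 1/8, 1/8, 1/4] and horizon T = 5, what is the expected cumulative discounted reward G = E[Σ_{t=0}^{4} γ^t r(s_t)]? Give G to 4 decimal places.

G = -1.8400

t=0: π = [0.1250, 0.2500, 0.1250, 0.1250, 0.1250, 0.2500], E[r] = -0.7500, γ^t·E[r] = -0.750000, running G = -0.750000
t=1: π = [0.1406, 0.1406, 0.1875, 0.2031, 0.1719, 0.1563], E[r] = -0.6094, γ^t·E[r] = -0.426563, running G = -1.176563
t=2: π = [0.1465, 0.1426, 0.1875, 0.2188, 0.1621, 0.1426], E[r] = -0.6133, γ^t·E[r] = -0.300508, running G = -1.477070
t=3: π = [0.1453, 0.1433, 0.1865, 0.2209, 0.1611, 0.1428], E[r] = -0.6221, γ^t·E[r] = -0.213370, running G = -1.690440
t=4: π = [0.1451, 0.1432, 0.1864, 0.2214, 0.1610, 0.1429], E[r] = -0.6230, γ^t·E[r] = -0.149579, running G = -1.840019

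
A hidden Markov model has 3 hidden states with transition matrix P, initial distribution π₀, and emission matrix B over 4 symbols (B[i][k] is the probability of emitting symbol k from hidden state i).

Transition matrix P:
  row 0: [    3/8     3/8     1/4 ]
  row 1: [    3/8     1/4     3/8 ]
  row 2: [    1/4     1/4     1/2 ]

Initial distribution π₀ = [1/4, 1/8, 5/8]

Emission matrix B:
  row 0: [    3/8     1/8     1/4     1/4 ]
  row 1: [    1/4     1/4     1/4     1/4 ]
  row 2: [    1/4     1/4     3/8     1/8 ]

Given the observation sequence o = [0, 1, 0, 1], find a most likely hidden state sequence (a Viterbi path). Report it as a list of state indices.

t=0: δ = [9.375e-02, 3.125e-02, 1.562e-01]  (obs o_0=0)
t=1: δ = [4.883e-03, 9.766e-03, 1.953e-02]  ψ = [2, 2, 2]  (obs o_1=1)
t=2: δ = [1.831e-03, 1.221e-03, 2.441e-03]  ψ = [2, 2, 2]  (obs o_2=0)
t=3: δ = [8.583e-05, 1.717e-04, 3.052e-04]  ψ = [0, 0, 2]  (obs o_3=1)
backtrack: best end state = 2; path = [2, 2, 2, 2]

path = [2, 2, 2, 2]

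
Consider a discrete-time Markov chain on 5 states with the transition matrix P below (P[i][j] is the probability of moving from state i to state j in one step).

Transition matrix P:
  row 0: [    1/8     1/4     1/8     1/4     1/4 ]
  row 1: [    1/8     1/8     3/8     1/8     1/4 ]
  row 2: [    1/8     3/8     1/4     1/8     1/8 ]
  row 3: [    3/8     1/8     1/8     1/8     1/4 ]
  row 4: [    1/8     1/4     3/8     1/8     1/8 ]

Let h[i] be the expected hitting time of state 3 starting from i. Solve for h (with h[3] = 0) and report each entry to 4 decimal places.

h = [6.2222, 7.1111, 7.1111, 0.0000, 7.1111]

First-step conditioning: h[3] = 0; for i ≠ 3, h[i] = 1 + Σ_k P[i][k]·h[k].
  h[0] = 1 + 1/8·h[0] + 1/4·h[1] + 1/8·h[2] + 1/4·h[4]
  h[1] = 1 + 1/8·h[0] + 1/8·h[1] + 3/8·h[2] + 1/4·h[4]
  h[2] = 1 + 1/8·h[0] + 3/8·h[1] + 1/4·h[2] + 1/8·h[4]
  h[4] = 1 + 1/8·h[0] + 1/4·h[1] + 3/8·h[2] + 1/8·h[4]
Solving the 4×4 linear system over states ≠ 3 gives exactly h = [56/9, 64/9, 64/9, 0, 64/9] (h[3] = 0 is the target).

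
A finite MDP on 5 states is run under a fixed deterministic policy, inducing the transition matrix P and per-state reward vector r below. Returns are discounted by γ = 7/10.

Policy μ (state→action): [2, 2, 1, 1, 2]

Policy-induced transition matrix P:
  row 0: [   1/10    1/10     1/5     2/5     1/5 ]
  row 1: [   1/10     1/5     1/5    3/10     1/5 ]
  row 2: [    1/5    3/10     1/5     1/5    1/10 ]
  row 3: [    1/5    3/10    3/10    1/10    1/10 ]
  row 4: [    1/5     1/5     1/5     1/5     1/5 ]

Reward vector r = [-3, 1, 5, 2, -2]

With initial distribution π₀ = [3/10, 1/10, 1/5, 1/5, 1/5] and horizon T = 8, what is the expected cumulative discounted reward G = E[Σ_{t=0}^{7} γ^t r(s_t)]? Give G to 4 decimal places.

G = 2.3731

t=0: π = [0.3000, 0.1000, 0.2000, 0.2000, 0.2000], E[r] = 0.2000, γ^t·E[r] = 0.200000, running G = 0.200000
t=1: π = [0.1600, 0.2100, 0.2200, 0.2500, 0.1600], E[r] = 1.0100, γ^t·E[r] = 0.707000, running G = 0.907000
t=2: π = [0.1630, 0.2310, 0.2250, 0.2280, 0.1530], E[r] = 1.0170, γ^t·E[r] = 0.498330, running G = 1.405330
t=3: π = [0.1606, 0.2290, 0.2228, 0.2329, 0.1547], E[r] = 1.0176, γ^t·E[r] = 0.349037, running G = 1.754367
t=4: π = [0.1610, 0.2295, 0.2233, 0.2317, 0.1544], E[r] = 1.0174, γ^t·E[r] = 0.244287, running G = 1.998654
t=5: π = [0.1609, 0.2294, 0.2232, 0.2320, 0.1545], E[r] = 1.0174, γ^t·E[r] = 0.170995, running G = 2.169649
t=6: π = [0.1610, 0.2294, 0.2232, 0.2319, 0.1545], E[r] = 1.0174, γ^t·E[r] = 0.119697, running G = 2.289346
t=7: π = [0.1610, 0.2294, 0.2232, 0.2319, 0.1545], E[r] = 1.0174, γ^t·E[r] = 0.083788, running G = 2.373134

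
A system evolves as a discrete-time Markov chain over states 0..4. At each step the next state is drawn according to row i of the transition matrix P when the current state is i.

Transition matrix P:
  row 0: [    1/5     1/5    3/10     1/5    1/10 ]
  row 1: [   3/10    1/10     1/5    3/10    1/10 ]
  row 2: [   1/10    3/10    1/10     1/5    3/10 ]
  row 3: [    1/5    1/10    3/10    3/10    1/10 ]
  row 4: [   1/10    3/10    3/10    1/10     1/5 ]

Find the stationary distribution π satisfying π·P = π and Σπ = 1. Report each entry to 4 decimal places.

Balance equations π_j = Σ_i π_i·P[i][j]:
  π_0 = 1/5·π_0 + 3/10·π_1 + 1/10·π_2 + 1/5·π_3 + 1/10·π_4
  π_1 = 1/5·π_0 + 1/10·π_1 + 3/10·π_2 + 1/10·π_3 + 3/10·π_4
  π_2 = 3/10·π_0 + 1/5·π_1 + 1/10·π_2 + 3/10·π_3 + 3/10·π_4
  π_3 = 1/5·π_0 + 3/10·π_1 + 1/5·π_2 + 3/10·π_3 + 1/10·π_4
  normalize: π_0 + π_1 + π_2 + π_3 + π_4 = 1
Solving the linear system gives exactly π = [1963/10901, 2151/10901, 2546/10901, 224/991, 1777/10901].

π = [0.1801, 0.1973, 0.2336, 0.2260, 0.1630]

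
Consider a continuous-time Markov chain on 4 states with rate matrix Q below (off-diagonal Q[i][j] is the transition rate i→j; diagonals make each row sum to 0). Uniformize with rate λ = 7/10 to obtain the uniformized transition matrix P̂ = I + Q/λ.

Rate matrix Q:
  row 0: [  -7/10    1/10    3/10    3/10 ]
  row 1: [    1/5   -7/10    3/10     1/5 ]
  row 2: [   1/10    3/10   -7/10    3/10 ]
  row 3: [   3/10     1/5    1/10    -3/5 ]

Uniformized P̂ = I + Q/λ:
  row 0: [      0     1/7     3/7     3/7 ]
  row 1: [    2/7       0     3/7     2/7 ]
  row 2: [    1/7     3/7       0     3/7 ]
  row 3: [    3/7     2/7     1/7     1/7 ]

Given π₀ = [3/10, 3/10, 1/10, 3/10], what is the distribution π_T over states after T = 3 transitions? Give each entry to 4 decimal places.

t=0: π = [0.3000, 0.3000, 0.1000, 0.3000]
t=1: π = [0.2286, 0.1714, 0.3000, 0.3000]
t=2: π = [0.2204, 0.2469, 0.2143, 0.3184]
t=3: π = [0.2376, 0.2143, 0.2458, 0.3023]

π = [0.2376, 0.2143, 0.2458, 0.3023]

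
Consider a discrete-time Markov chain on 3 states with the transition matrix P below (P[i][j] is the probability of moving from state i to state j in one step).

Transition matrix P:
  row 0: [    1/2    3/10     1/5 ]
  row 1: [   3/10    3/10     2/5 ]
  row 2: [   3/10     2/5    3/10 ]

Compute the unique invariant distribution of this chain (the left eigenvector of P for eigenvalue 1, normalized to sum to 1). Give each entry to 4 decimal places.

π = [0.3750, 0.3295, 0.2955]

Balance equations π_j = Σ_i π_i·P[i][j]:
  π_0 = 1/2·π_0 + 3/10·π_1 + 3/10·π_2
  π_1 = 3/10·π_0 + 3/10·π_1 + 2/5·π_2
  normalize: π_0 + π_1 + π_2 = 1
Solving the linear system gives exactly π = [3/8, 29/88, 13/44].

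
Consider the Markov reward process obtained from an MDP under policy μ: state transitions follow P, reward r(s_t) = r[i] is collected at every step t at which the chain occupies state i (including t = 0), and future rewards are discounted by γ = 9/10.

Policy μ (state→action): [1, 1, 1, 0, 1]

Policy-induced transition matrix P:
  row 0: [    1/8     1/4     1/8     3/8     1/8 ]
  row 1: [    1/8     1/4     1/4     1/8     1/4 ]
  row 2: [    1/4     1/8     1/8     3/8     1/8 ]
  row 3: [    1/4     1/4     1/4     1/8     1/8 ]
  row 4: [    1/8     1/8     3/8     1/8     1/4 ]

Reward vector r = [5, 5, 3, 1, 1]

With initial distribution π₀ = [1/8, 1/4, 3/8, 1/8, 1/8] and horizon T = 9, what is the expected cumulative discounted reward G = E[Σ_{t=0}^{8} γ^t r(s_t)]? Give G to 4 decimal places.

t=0: π = [0.1250, 0.2500, 0.3750, 0.1250, 0.1250], E[r] = 3.2500, γ^t·E[r] = 3.250000, running G = 3.250000
t=1: π = [0.1875, 0.1875, 0.2031, 0.2500, 0.1719], E[r] = 2.9063, γ^t·E[r] = 2.615625, running G = 5.865625
t=2: π = [0.1816, 0.2031, 0.2227, 0.2227, 0.1699], E[r] = 2.9844, γ^t·E[r] = 2.417344, running G = 8.282969
t=3: π = [0.1807, 0.2009, 0.2207, 0.2261, 0.1716], E[r] = 2.9678, γ^t·E[r] = 2.163507, running G = 10.446476
t=4: π = [0.1808, 0.2010, 0.2213, 0.2253, 0.1716], E[r] = 2.9698, γ^t·E[r] = 1.948478, running G = 12.394953
t=5: π = [0.1808, 0.2009, 0.2212, 0.2255, 0.1716], E[r] = 2.9692, γ^t·E[r] = 1.753310, running G = 14.148263
t=6: π = [0.1808, 0.2009, 0.2212, 0.2255, 0.1716], E[r] = 2.9694, γ^t·E[r] = 1.578046, running G = 15.726310
t=7: π = [0.1808, 0.2009, 0.2212, 0.2255, 0.1716], E[r] = 2.9694, γ^t·E[r] = 1.420232, running G = 17.146542
t=8: π = [0.1808, 0.2009, 0.2212, 0.2255, 0.1716], E[r] = 2.9694, γ^t·E[r] = 1.278211, running G = 18.424753

G = 18.4248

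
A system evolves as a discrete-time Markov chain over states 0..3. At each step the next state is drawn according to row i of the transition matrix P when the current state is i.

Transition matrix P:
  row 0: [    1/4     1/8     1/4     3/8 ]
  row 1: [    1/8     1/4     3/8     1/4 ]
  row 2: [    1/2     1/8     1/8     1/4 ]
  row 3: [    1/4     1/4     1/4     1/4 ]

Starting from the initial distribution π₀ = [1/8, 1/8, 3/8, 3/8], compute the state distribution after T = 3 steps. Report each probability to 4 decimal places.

t=0: π = [0.1250, 0.1250, 0.3750, 0.3750]
t=1: π = [0.3281, 0.1875, 0.2188, 0.2656]
t=2: π = [0.2813, 0.1816, 0.2461, 0.2910]
t=3: π = [0.2888, 0.1841, 0.2419, 0.2852]

π = [0.2888, 0.1841, 0.2419, 0.2852]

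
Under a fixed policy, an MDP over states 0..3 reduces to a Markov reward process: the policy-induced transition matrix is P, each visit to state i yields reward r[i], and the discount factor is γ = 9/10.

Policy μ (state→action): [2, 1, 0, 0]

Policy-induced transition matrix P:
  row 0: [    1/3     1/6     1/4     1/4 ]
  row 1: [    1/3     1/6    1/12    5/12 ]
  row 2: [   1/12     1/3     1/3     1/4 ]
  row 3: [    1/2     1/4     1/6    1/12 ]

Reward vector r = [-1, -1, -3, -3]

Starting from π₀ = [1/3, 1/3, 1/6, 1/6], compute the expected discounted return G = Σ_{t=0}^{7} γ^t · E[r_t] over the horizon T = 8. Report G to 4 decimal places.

t=0: π = [0.3333, 0.3333, 0.1667, 0.1667], E[r] = -1.6667, γ^t·E[r] = -1.666667, running G = -1.666667
t=1: π = [0.3194, 0.2083, 0.1944, 0.2778], E[r] = -1.9444, γ^t·E[r] = -1.750000, running G = -3.416667
t=2: π = [0.3310, 0.2222, 0.2083, 0.2384], E[r] = -1.8935, γ^t·E[r] = -1.533750, running G = -4.950417
t=3: π = [0.3210, 0.2213, 0.2105, 0.2473], E[r] = -1.9155, γ^t·E[r] = -1.396406, running G = -6.346823
t=4: π = [0.3219, 0.2224, 0.2101, 0.2457], E[r] = -1.9114, γ^t·E[r] = -1.254087, running G = -7.600910
t=5: π = [0.3218, 0.2221, 0.2100, 0.2461], E[r] = -1.9122, γ^t·E[r] = -1.129123, running G = -8.730032
t=6: π = [0.3219, 0.2222, 0.2100, 0.2460], E[r] = -1.9119, γ^t·E[r] = -1.016082, running G = -9.746115
t=7: π = [0.3218, 0.2222, 0.2100, 0.2460], E[r] = -1.9120, γ^t·E[r] = -0.914500, running G = -10.660614

G = -10.6606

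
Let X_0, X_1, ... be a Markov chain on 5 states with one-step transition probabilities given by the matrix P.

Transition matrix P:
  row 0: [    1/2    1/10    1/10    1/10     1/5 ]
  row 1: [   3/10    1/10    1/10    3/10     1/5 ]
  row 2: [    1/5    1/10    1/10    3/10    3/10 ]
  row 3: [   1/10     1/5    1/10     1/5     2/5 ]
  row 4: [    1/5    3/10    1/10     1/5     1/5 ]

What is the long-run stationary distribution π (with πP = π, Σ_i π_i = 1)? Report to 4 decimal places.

Balance equations π_j = Σ_i π_i·P[i][j]:
  π_0 = 1/2·π_0 + 3/10·π_1 + 1/5·π_2 + 1/10·π_3 + 1/5·π_4
  π_1 = 1/10·π_0 + 1/10·π_1 + 1/10·π_2 + 1/5·π_3 + 3/10·π_4
  π_2 = 1/10·π_0 + 1/10·π_1 + 1/10·π_2 + 1/10·π_3 + 1/10·π_4
  π_3 = 1/10·π_0 + 3/10·π_1 + 3/10·π_2 + 1/5·π_3 + 1/5·π_4
  normalize: π_0 + π_1 + π_2 + π_3 + π_4 = 1
Solving the linear system gives exactly π = [2399/8520, 1447/8520, 1/10, 847/4260, 266/1065].

π = [0.2816, 0.1698, 0.1000, 0.1988, 0.2498]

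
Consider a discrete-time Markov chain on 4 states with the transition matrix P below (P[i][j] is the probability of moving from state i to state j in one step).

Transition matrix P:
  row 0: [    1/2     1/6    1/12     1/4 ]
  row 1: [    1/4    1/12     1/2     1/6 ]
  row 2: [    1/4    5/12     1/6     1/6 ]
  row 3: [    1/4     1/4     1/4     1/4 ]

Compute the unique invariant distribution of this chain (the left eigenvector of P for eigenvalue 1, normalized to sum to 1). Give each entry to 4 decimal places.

π = [0.3333, 0.2235, 0.2311, 0.2121]

Balance equations π_j = Σ_i π_i·P[i][j]:
  π_0 = 1/2·π_0 + 1/4·π_1 + 1/4·π_2 + 1/4·π_3
  π_1 = 1/6·π_0 + 1/12·π_1 + 5/12·π_2 + 1/4·π_3
  π_2 = 1/12·π_0 + 1/2·π_1 + 1/6·π_2 + 1/4·π_3
  normalize: π_0 + π_1 + π_2 + π_3 = 1
Solving the linear system gives exactly π = [1/3, 59/264, 61/264, 7/33].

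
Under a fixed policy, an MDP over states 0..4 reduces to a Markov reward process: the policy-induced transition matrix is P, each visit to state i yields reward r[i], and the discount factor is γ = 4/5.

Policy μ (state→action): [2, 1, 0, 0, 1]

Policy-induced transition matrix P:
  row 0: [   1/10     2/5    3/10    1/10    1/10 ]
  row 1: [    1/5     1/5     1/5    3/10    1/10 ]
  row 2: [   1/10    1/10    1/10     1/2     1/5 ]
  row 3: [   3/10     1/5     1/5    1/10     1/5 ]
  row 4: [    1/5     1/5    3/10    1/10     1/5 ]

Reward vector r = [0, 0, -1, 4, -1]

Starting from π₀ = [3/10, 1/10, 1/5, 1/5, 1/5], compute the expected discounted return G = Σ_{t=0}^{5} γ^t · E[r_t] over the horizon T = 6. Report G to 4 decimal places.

t=0: π = [0.3000, 0.1000, 0.2000, 0.2000, 0.2000], E[r] = 0.4000, γ^t·E[r] = 0.400000, running G = 0.400000
t=1: π = [0.1700, 0.2400, 0.2300, 0.2000, 0.1600], E[r] = 0.4100, γ^t·E[r] = 0.328000, running G = 0.728000
t=2: π = [0.1800, 0.2110, 0.2100, 0.2400, 0.1590], E[r] = 0.5910, γ^t·E[r] = 0.378240, running G = 1.106240
t=3: π = [0.1850, 0.2150, 0.2129, 0.2262, 0.1609], E[r] = 0.5310, γ^t·E[r] = 0.271872, running G = 1.378112
t=4: π = [0.1828, 0.2157, 0.2133, 0.2282, 0.1600], E[r] = 0.5393, γ^t·E[r] = 0.220914, running G = 1.599026
t=5: π = [0.1832, 0.2152, 0.2130, 0.2285, 0.1601], E[r] = 0.5407, γ^t·E[r] = 0.177193, running G = 1.776218

G = 1.7762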